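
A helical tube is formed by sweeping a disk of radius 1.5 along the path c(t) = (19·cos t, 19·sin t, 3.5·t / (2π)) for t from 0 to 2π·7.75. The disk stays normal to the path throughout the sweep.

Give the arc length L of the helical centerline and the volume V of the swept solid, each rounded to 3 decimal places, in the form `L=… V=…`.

L=925.597 V=6542.657

2πR = 2π·19 = 119.380521
per-turn = √(119.380521² + 3.5²) = √(14251.7088 + 12.25) = √14263.9588 = 119.431816
L = 7.75 × 119.431816 = 925.596577
V = π·1.5² × L = 7.068583 × 925.596577 = 6542.656662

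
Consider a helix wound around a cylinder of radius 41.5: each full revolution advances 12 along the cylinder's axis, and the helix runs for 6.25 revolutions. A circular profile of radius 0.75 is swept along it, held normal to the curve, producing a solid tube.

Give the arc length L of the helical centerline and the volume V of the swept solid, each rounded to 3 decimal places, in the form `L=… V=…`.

L=1631.426 V=2882.968

2πR = 2π·41.5 = 260.752190
per-turn = √(260.752190² + 12²) = √(67991.7047 + 144) = √68135.7047 = 261.028168
L = 6.25 × 261.028168 = 1631.426053
V = π·0.75² × L = 1.767146 × 1631.426053 = 2882.967807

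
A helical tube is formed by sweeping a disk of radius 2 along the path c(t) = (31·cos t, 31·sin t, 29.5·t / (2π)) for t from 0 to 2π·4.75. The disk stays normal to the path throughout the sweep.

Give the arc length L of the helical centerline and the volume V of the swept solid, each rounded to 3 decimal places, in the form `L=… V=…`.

2πR = 2π·31 = 194.778745
per-turn = √(194.778745² + 29.5²) = √(37938.7593 + 870.25) = √38809.0093 = 197.000024
L = 4.75 × 197.000024 = 935.750112
V = π·2² × L = 12.566371 × 935.750112 = 11758.982714

L=935.750 V=11758.983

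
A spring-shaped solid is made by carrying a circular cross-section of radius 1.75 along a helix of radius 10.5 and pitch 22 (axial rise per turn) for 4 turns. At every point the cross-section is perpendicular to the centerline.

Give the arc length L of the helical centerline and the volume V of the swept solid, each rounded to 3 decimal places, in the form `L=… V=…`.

L=278.180 V=2676.402

2πR = 2π·10.5 = 65.973446
per-turn = √(65.973446² + 22²) = √(4352.4955 + 484) = √4836.4955 = 69.544917
L = 4 × 69.544917 = 278.179670
V = π·1.75² × L = 9.621128 × 278.179670 = 2676.402071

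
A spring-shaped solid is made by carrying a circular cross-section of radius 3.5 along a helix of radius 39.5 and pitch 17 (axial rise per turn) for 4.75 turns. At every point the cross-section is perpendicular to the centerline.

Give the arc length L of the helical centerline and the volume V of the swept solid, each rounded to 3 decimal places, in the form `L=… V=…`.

2πR = 2π·39.5 = 248.185820
per-turn = √(248.185820² + 17²) = √(61596.2011 + 289) = √61885.2011 = 248.767363
L = 4.75 × 248.767363 = 1181.644976
V = π·3.5² × L = 38.484510 × 1181.644976 = 45475.027899

L=1181.645 V=45475.028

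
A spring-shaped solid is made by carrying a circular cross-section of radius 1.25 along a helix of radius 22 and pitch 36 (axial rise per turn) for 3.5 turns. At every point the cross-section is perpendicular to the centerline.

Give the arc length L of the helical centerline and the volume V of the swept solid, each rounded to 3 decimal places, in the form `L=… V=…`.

L=499.944 V=2454.092

2πR = 2π·22 = 138.230077
per-turn = √(138.230077² + 36²) = √(19107.5541 + 1296) = √20403.5541 = 142.841010
L = 3.5 × 142.841010 = 499.943535
V = π·1.25² × L = 4.908739 × 499.943535 = 2454.092088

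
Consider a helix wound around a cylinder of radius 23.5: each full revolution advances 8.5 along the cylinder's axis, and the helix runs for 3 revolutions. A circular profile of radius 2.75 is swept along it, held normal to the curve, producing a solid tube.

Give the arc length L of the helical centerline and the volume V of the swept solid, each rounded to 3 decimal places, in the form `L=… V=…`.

2πR = 2π·23.5 = 147.654855
per-turn = √(147.654855² + 8.5²) = √(21801.9561 + 72.25) = √21874.2061 = 147.899311
L = 3 × 147.899311 = 443.697932
V = π·2.75² × L = 23.758294 × 443.697932 = 10541.506118

L=443.698 V=10541.506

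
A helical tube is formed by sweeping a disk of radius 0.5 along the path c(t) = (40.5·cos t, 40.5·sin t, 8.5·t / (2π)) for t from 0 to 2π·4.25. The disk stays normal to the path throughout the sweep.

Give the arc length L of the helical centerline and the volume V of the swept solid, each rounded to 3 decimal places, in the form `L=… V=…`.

2πR = 2π·40.5 = 254.469005
per-turn = √(254.469005² + 8.5²) = √(64754.4745 + 72.25) = √64826.7245 = 254.610928
L = 4.25 × 254.610928 = 1082.096442
V = π·0.5² × L = 0.785398 × 1082.096442 = 849.876559

L=1082.096 V=849.877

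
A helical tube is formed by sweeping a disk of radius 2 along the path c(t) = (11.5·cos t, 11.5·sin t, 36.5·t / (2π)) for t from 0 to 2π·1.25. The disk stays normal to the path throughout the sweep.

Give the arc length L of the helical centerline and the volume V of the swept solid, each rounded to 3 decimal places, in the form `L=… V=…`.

L=101.190 V=1271.595

2πR = 2π·11.5 = 72.256631
per-turn = √(72.256631² + 36.5²) = √(5221.0207 + 1332.25) = √6553.2707 = 80.952274
L = 1.25 × 80.952274 = 101.190343
V = π·2² × L = 12.566371 × 101.190343 = 1271.595353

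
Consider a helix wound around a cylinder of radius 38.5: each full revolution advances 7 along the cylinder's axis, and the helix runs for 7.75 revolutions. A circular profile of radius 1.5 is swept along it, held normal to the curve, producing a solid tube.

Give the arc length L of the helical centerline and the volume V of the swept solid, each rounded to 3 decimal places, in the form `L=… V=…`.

2πR = 2π·38.5 = 241.902634
per-turn = √(241.902634² + 7²) = √(58516.8845 + 49) = √58565.8845 = 242.003894
L = 7.75 × 242.003894 = 1875.530175
V = π·1.5² × L = 7.068583 × 1875.530175 = 13257.341594

L=1875.530 V=13257.342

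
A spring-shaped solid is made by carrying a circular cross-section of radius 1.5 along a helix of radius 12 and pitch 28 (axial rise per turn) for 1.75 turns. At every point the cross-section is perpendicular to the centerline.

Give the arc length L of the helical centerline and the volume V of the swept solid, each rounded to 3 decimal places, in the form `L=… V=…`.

L=140.751 V=994.914

2πR = 2π·12 = 75.398224
per-turn = √(75.398224² + 28²) = √(5684.8921 + 784) = √6468.8921 = 80.429423
L = 1.75 × 80.429423 = 140.751491
V = π·1.5² × L = 7.068583 × 140.751491 = 994.913661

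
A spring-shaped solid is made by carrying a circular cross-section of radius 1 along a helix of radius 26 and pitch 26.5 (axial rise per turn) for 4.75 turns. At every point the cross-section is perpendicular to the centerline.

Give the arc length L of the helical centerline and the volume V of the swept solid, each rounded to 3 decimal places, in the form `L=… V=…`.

L=786.117 V=2469.658

2πR = 2π·26 = 163.362818
per-turn = √(163.362818² + 26.5²) = √(26687.4103 + 702.25) = √27389.6603 = 165.498218
L = 4.75 × 165.498218 = 786.116538
V = π·1² × L = 3.141593 × 786.116538 = 2469.657939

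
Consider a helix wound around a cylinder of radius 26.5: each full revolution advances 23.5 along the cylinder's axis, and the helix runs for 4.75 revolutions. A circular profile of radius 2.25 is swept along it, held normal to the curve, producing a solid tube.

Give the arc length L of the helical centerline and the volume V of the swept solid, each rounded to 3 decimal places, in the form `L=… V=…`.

2πR = 2π·26.5 = 166.504411
per-turn = √(166.504411² + 23.5²) = √(27723.7188 + 552.25) = √28275.9688 = 168.154598
L = 4.75 × 168.154598 = 798.734340
V = π·2.25² × L = 15.904313 × 798.734340 = 12703.320788

L=798.734 V=12703.321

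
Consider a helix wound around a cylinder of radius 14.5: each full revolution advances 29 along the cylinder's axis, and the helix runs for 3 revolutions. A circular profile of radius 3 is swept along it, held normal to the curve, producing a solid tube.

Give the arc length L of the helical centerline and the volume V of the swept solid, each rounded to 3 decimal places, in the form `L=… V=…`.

2πR = 2π·14.5 = 91.106187
per-turn = √(91.106187² + 29²) = √(8300.3373 + 841) = √9141.3373 = 95.610341
L = 3 × 95.610341 = 286.831023
V = π·3² × L = 28.274334 × 286.831023 = 8109.956110

L=286.831 V=8109.956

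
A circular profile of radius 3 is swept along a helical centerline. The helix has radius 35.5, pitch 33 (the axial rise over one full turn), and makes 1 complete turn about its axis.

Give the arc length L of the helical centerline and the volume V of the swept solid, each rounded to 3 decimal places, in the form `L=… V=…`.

2πR = 2π·35.5 = 223.053078
per-turn = √(223.053078² + 33²) = √(49752.6758 + 1089) = √50841.6758 = 225.480988
L = 1 × 225.480988 = 225.480988
V = π·3² × L = 28.274334 × 225.480988 = 6375.324729

L=225.481 V=6375.325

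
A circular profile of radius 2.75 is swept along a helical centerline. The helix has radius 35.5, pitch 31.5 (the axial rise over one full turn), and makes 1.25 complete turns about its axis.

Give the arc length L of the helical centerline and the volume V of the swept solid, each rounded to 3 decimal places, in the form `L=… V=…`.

L=281.583 V=6689.930

2πR = 2π·35.5 = 223.053078
per-turn = √(223.053078² + 31.5²) = √(49752.6758 + 992.25) = √50744.9258 = 225.266344
L = 1.25 × 225.266344 = 281.582930
V = π·2.75² × L = 23.758294 × 281.582930 = 6689.930164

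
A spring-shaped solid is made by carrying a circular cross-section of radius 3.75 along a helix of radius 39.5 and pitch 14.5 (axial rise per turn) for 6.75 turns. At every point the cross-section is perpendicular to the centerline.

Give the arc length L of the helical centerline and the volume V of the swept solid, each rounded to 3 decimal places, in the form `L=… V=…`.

2πR = 2π·39.5 = 248.185820
per-turn = √(248.185820² + 14.5²) = √(61596.2011 + 210.25) = √61806.4511 = 248.609033
L = 6.75 × 248.609033 = 1678.110970
V = π·3.75² × L = 44.178647 × 1678.110970 = 74136.671640

L=1678.111 V=74136.672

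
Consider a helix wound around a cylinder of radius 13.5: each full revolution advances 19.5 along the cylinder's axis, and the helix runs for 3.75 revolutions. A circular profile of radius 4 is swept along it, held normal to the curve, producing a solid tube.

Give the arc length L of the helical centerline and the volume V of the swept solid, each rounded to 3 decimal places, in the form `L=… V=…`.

L=326.383 V=16405.820

2πR = 2π·13.5 = 84.823002
per-turn = √(84.823002² + 19.5²) = √(7194.9416 + 380.25) = √7575.1916 = 87.035577
L = 3.75 × 87.035577 = 326.383413
V = π·4² × L = 50.265482 × 326.383413 = 16405.819698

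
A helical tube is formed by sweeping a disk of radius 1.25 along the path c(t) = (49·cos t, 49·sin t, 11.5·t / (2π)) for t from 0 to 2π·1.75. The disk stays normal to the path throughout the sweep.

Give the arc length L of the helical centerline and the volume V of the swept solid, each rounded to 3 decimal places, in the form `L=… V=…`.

2πR = 2π·49 = 307.876080
per-turn = √(307.876080² + 11.5²) = √(94787.6807 + 132.25) = √94919.9307 = 308.090783
L = 1.75 × 308.090783 = 539.158871
V = π·1.25² × L = 4.908739 × 539.158871 = 2646.589917

L=539.159 V=2646.590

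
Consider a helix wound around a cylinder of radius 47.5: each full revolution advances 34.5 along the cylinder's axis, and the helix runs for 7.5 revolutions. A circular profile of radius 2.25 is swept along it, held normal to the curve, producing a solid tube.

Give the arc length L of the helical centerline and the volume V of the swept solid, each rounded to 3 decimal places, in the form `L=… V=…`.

L=2253.290 V=35837.036

2πR = 2π·47.5 = 298.451302
per-turn = √(298.451302² + 34.5²) = √(89073.1797 + 1190.25) = √90263.4297 = 300.438729
L = 7.5 × 300.438729 = 2253.290465
V = π·2.25² × L = 15.904313 × 2253.290465 = 35837.036412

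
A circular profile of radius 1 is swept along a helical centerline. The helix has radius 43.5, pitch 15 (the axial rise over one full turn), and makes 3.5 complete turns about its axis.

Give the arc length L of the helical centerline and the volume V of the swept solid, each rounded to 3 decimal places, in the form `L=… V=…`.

L=958.055 V=3009.817

2πR = 2π·43.5 = 273.318561
per-turn = √(273.318561² + 15²) = √(74703.0357 + 225) = √74928.0357 = 273.729859
L = 3.5 × 273.729859 = 958.054507
V = π·1² × L = 3.141593 × 958.054507 = 3009.816999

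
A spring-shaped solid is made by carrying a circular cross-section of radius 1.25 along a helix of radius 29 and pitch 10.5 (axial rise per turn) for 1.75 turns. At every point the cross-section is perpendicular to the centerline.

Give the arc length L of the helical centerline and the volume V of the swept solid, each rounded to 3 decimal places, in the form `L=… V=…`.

L=319.401 V=1567.854

2πR = 2π·29 = 182.212374
per-turn = √(182.212374² + 10.5²) = √(33201.3492 + 110.25) = √33311.5992 = 182.514655
L = 1.75 × 182.514655 = 319.400646
V = π·1.25² × L = 4.908739 × 319.400646 = 1567.854254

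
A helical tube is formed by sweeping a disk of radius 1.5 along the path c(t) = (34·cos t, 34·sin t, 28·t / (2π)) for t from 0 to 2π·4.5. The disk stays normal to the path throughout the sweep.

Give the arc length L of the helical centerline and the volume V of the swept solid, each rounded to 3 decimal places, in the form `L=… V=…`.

L=969.550 V=6853.342

2πR = 2π·34 = 213.628300
per-turn = √(213.628300² + 28²) = √(45637.0508 + 784) = √46421.0508 = 215.455450
L = 4.5 × 215.455450 = 969.549523
V = π·1.5² × L = 7.068583 × 969.549523 = 6853.341733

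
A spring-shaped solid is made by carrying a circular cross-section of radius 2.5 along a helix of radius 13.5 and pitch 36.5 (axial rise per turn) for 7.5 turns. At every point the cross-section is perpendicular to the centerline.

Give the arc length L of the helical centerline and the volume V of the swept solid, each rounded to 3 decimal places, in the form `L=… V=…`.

L=692.571 V=13598.599

2πR = 2π·13.5 = 84.823002
per-turn = √(84.823002² + 36.5²) = √(7194.9416 + 1332.25) = √8527.1916 = 92.342794
L = 7.5 × 92.342794 = 692.570955
V = π·2.5² × L = 19.634954 × 692.570955 = 13598.598906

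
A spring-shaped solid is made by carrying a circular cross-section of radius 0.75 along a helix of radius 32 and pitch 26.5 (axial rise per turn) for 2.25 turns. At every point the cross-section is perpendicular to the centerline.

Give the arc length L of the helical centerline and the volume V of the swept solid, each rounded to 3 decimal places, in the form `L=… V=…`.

L=456.302 V=806.352

2πR = 2π·32 = 201.061930
per-turn = √(201.061930² + 26.5²) = √(40425.8996 + 702.25) = √41128.1496 = 202.800763
L = 2.25 × 202.800763 = 456.301718
V = π·0.75² × L = 1.767146 × 456.301718 = 806.351695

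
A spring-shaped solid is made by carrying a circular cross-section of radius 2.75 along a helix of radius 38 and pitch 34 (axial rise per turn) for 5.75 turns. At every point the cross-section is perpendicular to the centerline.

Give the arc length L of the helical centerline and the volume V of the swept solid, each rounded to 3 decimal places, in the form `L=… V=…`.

L=1386.726 V=32946.242

2πR = 2π·38 = 238.761042
per-turn = √(238.761042² + 34²) = √(57006.8350 + 1156) = √58162.8350 = 241.169722
L = 5.75 × 241.169722 = 1386.725904
V = π·2.75² × L = 23.758294 × 1386.725904 = 32946.242339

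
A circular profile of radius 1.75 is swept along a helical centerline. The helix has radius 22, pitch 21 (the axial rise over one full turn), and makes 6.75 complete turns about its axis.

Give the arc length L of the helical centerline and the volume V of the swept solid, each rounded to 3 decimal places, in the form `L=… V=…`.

2πR = 2π·22 = 138.230077
per-turn = √(138.230077² + 21²) = √(19107.5541 + 441) = √19548.5541 = 139.816144
L = 6.75 × 139.816144 = 943.758972
V = π·1.75² × L = 9.621128 × 943.758972 = 9080.025400

L=943.759 V=9080.025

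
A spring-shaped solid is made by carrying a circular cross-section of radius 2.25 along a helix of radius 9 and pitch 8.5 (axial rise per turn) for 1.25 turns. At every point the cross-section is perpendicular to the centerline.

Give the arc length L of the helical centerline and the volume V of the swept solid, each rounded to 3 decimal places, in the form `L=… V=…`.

2πR = 2π·9 = 56.548668
per-turn = √(56.548668² + 8.5²) = √(3197.7518 + 72.25) = √3270.0018 = 57.183930
L = 1.25 × 57.183930 = 71.479912
V = π·2.25² × L = 15.904313 × 71.479912 = 1136.838884

L=71.480 V=1136.839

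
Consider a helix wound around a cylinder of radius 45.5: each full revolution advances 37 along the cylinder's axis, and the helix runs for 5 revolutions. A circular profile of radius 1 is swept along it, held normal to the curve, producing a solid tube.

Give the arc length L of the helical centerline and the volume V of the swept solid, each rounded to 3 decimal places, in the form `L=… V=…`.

2πR = 2π·45.5 = 285.884931
per-turn = √(285.884931² + 37²) = √(81730.1940 + 1369) = √83099.1940 = 288.269308
L = 5 × 288.269308 = 1441.346541
V = π·1² × L = 3.141593 × 1441.346541 = 4528.123704

L=1441.347 V=4528.124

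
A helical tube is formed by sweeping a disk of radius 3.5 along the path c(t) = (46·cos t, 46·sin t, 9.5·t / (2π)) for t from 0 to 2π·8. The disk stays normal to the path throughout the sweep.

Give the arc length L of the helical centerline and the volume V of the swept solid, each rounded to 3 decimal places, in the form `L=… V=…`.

2πR = 2π·46 = 289.026524
per-turn = √(289.026524² + 9.5²) = √(83536.3317 + 90.25) = √83626.5817 = 289.182610
L = 8 × 289.182610 = 2313.460876
V = π·3.5² × L = 38.484510 × 2313.460876 = 89032.408239

L=2313.461 V=89032.408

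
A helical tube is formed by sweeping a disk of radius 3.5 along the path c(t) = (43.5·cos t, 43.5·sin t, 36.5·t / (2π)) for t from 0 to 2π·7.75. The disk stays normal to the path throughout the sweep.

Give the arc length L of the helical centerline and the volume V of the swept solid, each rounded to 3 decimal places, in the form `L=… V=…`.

2πR = 2π·43.5 = 273.318561
per-turn = √(273.318561² + 36.5²) = √(74703.0357 + 1332.25) = √76035.2857 = 275.744965
L = 7.75 × 275.744965 = 2137.023479
V = π·3.5² × L = 38.484510 × 2137.023479 = 82242.301446

L=2137.023 V=82242.301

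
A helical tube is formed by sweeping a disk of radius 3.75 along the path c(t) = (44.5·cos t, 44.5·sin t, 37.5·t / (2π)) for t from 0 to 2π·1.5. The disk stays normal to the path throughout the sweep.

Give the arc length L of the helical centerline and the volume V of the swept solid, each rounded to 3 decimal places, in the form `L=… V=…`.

2πR = 2π·44.5 = 279.601746
per-turn = √(279.601746² + 37.5²) = √(78177.1365 + 1406.25) = √79583.3865 = 282.105275
L = 1.5 × 282.105275 = 423.157913
V = π·3.75² × L = 44.178647 × 423.157913 = 18694.543944

L=423.158 V=18694.544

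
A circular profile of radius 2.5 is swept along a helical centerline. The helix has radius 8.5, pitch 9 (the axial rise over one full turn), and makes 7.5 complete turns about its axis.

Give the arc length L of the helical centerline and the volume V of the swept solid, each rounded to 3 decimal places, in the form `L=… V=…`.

L=406.201 V=7975.732

2πR = 2π·8.5 = 53.407075
per-turn = √(53.407075² + 9²) = √(2852.3157 + 81) = √2933.3157 = 54.160093
L = 7.5 × 54.160093 = 406.200697
V = π·2.5² × L = 19.634954 × 406.200697 = 7975.732042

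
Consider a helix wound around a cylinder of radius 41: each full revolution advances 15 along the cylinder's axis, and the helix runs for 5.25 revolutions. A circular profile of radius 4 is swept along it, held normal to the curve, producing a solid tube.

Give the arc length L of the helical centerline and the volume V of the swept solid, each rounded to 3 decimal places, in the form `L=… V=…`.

L=1354.746 V=68096.982

2πR = 2π·41 = 257.610598
per-turn = √(257.610598² + 15²) = √(66363.2200 + 225) = √66588.2200 = 258.046934
L = 5.25 × 258.046934 = 1354.746402
V = π·4² × L = 50.265482 × 1354.746402 = 68096.981501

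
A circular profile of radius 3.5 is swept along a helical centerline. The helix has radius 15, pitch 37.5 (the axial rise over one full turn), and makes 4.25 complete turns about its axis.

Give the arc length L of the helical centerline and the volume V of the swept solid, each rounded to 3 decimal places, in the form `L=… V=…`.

2πR = 2π·15 = 94.247780
per-turn = √(94.247780² + 37.5²) = √(8882.6440 + 1406.25) = √10288.8940 = 101.434185
L = 4.25 × 101.434185 = 431.095288
V = π·3.5² × L = 38.484510 × 431.095288 = 16590.490917

L=431.095 V=16590.491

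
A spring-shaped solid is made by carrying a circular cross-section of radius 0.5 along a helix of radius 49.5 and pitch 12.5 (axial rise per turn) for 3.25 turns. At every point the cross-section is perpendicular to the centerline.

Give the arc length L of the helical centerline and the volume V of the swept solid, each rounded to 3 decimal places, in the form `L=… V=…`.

L=1011.623 V=794.527

2πR = 2π·49.5 = 311.017673
per-turn = √(311.017673² + 12.5²) = √(96731.9927 + 156.25) = √96888.2427 = 311.268763
L = 3.25 × 311.268763 = 1011.623479
V = π·0.5² × L = 0.785398 × 1011.623479 = 794.527223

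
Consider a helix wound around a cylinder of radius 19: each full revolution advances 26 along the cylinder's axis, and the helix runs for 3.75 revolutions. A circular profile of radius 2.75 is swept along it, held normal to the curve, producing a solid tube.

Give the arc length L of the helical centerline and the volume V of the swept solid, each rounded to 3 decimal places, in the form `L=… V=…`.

2πR = 2π·19 = 119.380521
per-turn = √(119.380521² + 26²) = √(14251.7088 + 676) = √14927.7088 = 122.179003
L = 3.75 × 122.179003 = 458.171261
V = π·2.75² × L = 23.758294 × 458.171261 = 10885.367723

L=458.171 V=10885.368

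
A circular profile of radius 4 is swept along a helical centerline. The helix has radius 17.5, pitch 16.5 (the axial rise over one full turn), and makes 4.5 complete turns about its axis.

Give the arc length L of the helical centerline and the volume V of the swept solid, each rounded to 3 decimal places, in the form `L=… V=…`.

L=500.341 V=25149.873

2πR = 2π·17.5 = 109.955743
per-turn = √(109.955743² + 16.5²) = √(12090.2654 + 272.25) = √12362.5154 = 111.186849
L = 4.5 × 111.186849 = 500.340821
V = π·4² × L = 50.265482 × 500.340821 = 25149.872736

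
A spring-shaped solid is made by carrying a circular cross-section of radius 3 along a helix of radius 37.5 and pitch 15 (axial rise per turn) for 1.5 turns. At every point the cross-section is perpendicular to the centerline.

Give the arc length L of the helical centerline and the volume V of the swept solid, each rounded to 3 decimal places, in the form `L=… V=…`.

2πR = 2π·37.5 = 235.619449
per-turn = √(235.619449² + 15²) = √(55516.5248 + 225) = √55741.5248 = 236.096431
L = 1.5 × 236.096431 = 354.144647
V = π·3² × L = 28.274334 × 354.144647 = 10013.203980

L=354.145 V=10013.204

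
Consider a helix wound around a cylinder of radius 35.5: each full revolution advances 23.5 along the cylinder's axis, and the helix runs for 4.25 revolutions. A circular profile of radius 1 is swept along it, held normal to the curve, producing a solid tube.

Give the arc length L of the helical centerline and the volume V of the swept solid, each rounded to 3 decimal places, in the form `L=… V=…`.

2πR = 2π·35.5 = 223.053078
per-turn = √(223.053078² + 23.5²) = √(49752.6758 + 552.25) = √50304.9258 = 224.287596
L = 4.25 × 224.287596 = 953.222284
V = π·1² × L = 3.141593 × 953.222284 = 2994.636123

L=953.222 V=2994.636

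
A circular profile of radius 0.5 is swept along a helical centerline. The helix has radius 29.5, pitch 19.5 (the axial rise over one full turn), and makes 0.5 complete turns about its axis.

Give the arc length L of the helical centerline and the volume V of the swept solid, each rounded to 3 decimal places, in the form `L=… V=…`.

L=93.188 V=73.190

2πR = 2π·29.5 = 185.353967
per-turn = √(185.353967² + 19.5²) = √(34356.0929 + 380.25) = √34736.3429 = 186.376884
L = 0.5 × 186.376884 = 93.188442
V = π·0.5² × L = 0.785398 × 93.188442 = 73.190031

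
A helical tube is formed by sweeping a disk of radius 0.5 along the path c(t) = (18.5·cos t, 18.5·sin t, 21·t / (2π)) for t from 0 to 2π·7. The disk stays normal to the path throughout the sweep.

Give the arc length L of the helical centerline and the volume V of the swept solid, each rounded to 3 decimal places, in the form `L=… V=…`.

2πR = 2π·18.5 = 116.238928
per-turn = √(116.238928² + 21²) = √(13511.4884 + 441) = √13952.4884 = 118.120652
L = 7 × 118.120652 = 826.844564
V = π·0.5² × L = 0.785398 × 826.844564 = 649.402202

L=826.845 V=649.402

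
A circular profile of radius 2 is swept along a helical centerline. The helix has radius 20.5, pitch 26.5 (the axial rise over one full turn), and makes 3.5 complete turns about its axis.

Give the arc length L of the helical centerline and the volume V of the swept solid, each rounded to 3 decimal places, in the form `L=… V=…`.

2πR = 2π·20.5 = 128.805299
per-turn = √(128.805299² + 26.5²) = √(16590.8050 + 702.25) = √17293.0550 = 131.503061
L = 3.5 × 131.503061 = 460.260713
V = π·2² × L = 12.566371 × 460.260713 = 5783.806696

L=460.261 V=5783.807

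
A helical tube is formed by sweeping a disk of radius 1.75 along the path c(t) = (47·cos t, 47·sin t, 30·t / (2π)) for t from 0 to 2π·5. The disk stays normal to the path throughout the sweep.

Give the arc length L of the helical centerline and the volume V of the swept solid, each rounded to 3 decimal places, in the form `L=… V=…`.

L=1484.148 V=14279.178

2πR = 2π·47 = 295.309709
per-turn = √(295.309709² + 30²) = √(87207.8245 + 900) = √88107.8245 = 296.829622
L = 5 × 296.829622 = 1484.148110
V = π·1.75² × L = 9.621128 × 1484.148110 = 14279.178197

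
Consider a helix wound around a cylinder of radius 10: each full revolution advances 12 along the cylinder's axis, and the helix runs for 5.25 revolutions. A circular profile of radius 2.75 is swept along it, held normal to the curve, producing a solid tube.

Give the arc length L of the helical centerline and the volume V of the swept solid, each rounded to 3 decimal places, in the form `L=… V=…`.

L=335.829 V=7978.734

2πR = 2π·10 = 62.831853
per-turn = √(62.831853² + 12²) = √(3947.8418 + 144) = √4091.8418 = 63.967506
L = 5.25 × 63.967506 = 335.829404
V = π·2.75² × L = 23.758294 × 335.829404 = 7978.733860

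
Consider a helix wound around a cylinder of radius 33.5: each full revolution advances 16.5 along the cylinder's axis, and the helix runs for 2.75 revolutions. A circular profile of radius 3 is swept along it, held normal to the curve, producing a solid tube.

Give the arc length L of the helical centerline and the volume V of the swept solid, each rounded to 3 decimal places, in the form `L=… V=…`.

2πR = 2π·33.5 = 210.486708
per-turn = √(210.486708² + 16.5²) = √(44304.6542 + 272.25) = √44576.9042 = 211.132433
L = 2.75 × 211.132433 = 580.614190
V = π·3² × L = 28.274334 × 580.614190 = 16416.479466

L=580.614 V=16416.479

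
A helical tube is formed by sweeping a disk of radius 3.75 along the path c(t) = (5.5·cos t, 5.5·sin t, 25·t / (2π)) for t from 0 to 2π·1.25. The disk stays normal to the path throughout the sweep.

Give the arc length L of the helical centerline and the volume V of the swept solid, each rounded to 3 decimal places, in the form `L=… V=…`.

2πR = 2π·5.5 = 34.557519
per-turn = √(34.557519² + 25²) = √(1194.2221 + 625) = √1819.2221 = 42.652340
L = 1.25 × 42.652340 = 53.315425
V = π·3.75² × L = 44.178647 × 53.315425 = 2355.403340

L=53.315 V=2355.403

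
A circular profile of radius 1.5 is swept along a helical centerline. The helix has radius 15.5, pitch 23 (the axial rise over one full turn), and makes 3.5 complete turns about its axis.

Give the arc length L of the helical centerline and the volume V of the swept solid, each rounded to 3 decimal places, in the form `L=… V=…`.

L=350.239 V=2475.697

2πR = 2π·15.5 = 97.389372
per-turn = √(97.389372² + 23²) = √(9484.6898 + 529) = √10013.6898 = 100.068426
L = 3.5 × 100.068426 = 350.239490
V = π·1.5² × L = 7.068583 × 350.239490 = 2475.697070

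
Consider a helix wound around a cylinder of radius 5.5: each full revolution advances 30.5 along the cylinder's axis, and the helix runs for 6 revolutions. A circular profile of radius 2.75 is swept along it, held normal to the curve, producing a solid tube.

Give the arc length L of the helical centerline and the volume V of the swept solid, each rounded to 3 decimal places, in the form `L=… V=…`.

2πR = 2π·5.5 = 34.557519
per-turn = √(34.557519² + 30.5²) = √(1194.2221 + 930.25) = √2124.4721 = 46.091996
L = 6 × 46.091996 = 276.551978
V = π·2.75² × L = 23.758294 × 276.551978 = 6570.403332

L=276.552 V=6570.403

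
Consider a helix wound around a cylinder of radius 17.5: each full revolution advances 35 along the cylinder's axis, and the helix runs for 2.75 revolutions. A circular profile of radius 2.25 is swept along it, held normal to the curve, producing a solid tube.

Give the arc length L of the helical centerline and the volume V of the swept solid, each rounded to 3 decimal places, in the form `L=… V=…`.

2πR = 2π·17.5 = 109.955743
per-turn = √(109.955743² + 35²) = √(12090.2654 + 1225) = √13315.2654 = 115.391791
L = 2.75 × 115.391791 = 317.327425
V = π·2.25² × L = 15.904313 × 317.327425 = 5046.874627

L=317.327 V=5046.875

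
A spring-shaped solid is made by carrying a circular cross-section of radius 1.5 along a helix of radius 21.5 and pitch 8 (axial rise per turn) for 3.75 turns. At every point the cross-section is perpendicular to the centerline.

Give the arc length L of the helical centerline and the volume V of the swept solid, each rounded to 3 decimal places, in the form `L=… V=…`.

2πR = 2π·21.5 = 135.088484
per-turn = √(135.088484² + 8²) = √(18248.8985 + 64) = √18312.8985 = 135.325159
L = 3.75 × 135.325159 = 507.469345
V = π·1.5² × L = 7.068583 × 507.469345 = 3587.089421

L=507.469 V=3587.089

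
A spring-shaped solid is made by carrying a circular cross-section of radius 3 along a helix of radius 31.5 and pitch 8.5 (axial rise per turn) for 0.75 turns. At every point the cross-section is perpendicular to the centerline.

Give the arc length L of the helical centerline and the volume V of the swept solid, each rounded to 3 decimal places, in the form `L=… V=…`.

2πR = 2π·31.5 = 197.920337
per-turn = √(197.920337² + 8.5²) = √(39172.4599 + 72.25) = √39244.7099 = 198.102776
L = 0.75 × 198.102776 = 148.577082
V = π·3² × L = 28.274334 × 148.577082 = 4200.918024

L=148.577 V=4200.918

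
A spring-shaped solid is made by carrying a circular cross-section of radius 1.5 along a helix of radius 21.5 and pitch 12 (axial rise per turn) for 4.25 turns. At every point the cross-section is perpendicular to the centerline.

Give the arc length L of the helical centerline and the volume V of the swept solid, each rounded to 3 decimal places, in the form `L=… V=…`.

L=576.387 V=4074.238

2πR = 2π·21.5 = 135.088484
per-turn = √(135.088484² + 12²) = √(18248.8985 + 144) = √18392.8985 = 135.620421
L = 4.25 × 135.620421 = 576.386788
V = π·1.5² × L = 7.068583 × 576.386788 = 4074.238125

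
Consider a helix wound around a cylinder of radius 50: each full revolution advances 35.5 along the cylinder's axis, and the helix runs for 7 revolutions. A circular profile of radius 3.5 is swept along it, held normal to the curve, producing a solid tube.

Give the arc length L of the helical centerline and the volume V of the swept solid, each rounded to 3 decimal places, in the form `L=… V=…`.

L=2213.111 V=85170.476

2πR = 2π·50 = 314.159265
per-turn = √(314.159265² + 35.5²) = √(98696.0440 + 1260.25) = √99956.2940 = 316.158653
L = 7 × 316.158653 = 2213.110573
V = π·3.5² × L = 38.484510 × 2213.110573 = 85170.475976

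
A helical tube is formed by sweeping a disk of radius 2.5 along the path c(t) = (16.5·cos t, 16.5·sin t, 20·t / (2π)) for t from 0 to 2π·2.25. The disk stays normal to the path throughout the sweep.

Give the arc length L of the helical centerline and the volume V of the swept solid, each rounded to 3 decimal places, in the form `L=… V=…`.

L=237.564 V=4664.562

2πR = 2π·16.5 = 103.672558
per-turn = √(103.672558² + 20²) = √(10747.9992 + 400) = √11147.9992 = 105.584086
L = 2.25 × 105.584086 = 237.564193
V = π·2.5² × L = 19.634954 × 237.564193 = 4664.562027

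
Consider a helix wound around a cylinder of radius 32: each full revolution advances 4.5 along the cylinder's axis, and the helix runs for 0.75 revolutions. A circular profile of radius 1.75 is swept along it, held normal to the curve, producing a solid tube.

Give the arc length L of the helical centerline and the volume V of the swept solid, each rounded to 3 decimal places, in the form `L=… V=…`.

L=150.834 V=1451.195

2πR = 2π·32 = 201.061930
per-turn = √(201.061930² + 4.5²) = √(40425.8996 + 20.25) = √40446.1496 = 201.112281
L = 0.75 × 201.112281 = 150.834211
V = π·1.75² × L = 9.621128 × 150.834211 = 1451.195174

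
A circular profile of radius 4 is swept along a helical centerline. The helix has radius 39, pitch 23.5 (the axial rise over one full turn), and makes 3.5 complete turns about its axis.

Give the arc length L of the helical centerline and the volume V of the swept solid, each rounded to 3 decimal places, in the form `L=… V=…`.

2πR = 2π·39 = 245.044227
per-turn = √(245.044227² + 23.5²) = √(60046.6732 + 552.25) = √60598.9232 = 246.168485
L = 3.5 × 246.168485 = 861.589699
V = π·4² × L = 50.265482 × 861.589699 = 43308.221886

L=861.590 V=43308.222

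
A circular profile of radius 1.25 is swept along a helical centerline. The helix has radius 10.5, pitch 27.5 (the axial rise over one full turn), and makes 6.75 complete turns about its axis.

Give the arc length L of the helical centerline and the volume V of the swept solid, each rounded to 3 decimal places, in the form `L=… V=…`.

L=482.460 V=2368.268

2πR = 2π·10.5 = 65.973446
per-turn = √(65.973446² + 27.5²) = √(4352.4955 + 756.25) = √5108.7455 = 71.475489
L = 6.75 × 71.475489 = 482.459551
V = π·1.25² × L = 4.908739 × 482.459551 = 2368.267785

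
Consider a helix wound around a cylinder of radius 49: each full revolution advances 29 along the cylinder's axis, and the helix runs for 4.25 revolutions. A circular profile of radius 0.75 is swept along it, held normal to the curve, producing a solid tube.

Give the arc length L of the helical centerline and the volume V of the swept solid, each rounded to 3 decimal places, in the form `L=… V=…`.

2πR = 2π·49 = 307.876080
per-turn = √(307.876080² + 29²) = √(94787.6807 + 841) = √95628.6807 = 309.238873
L = 4.25 × 309.238873 = 1314.265211
V = π·0.75² × L = 1.767146 × 1314.265211 = 2322.498336

L=1314.265 V=2322.498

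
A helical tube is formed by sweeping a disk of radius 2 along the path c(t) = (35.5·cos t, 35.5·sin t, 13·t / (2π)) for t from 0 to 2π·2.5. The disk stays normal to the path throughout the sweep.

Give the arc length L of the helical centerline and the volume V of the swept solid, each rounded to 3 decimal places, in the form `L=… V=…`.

2πR = 2π·35.5 = 223.053078
per-turn = √(223.053078² + 13²) = √(49752.6758 + 169) = √49921.6758 = 223.431591
L = 2.5 × 223.431591 = 558.578977
V = π·2² × L = 12.566371 × 558.578977 = 7019.310444

L=558.579 V=7019.310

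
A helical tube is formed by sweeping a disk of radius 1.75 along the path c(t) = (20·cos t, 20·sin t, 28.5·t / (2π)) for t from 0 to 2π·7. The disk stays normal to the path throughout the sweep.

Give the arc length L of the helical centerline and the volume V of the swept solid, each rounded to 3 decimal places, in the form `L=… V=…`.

2πR = 2π·20 = 125.663706
per-turn = √(125.663706² + 28.5²) = √(15791.3670 + 812.25) = √16603.6170 = 128.855023
L = 7 × 128.855023 = 901.985163
V = π·1.75² × L = 9.621128 × 901.985163 = 8678.114262

L=901.985 V=8678.114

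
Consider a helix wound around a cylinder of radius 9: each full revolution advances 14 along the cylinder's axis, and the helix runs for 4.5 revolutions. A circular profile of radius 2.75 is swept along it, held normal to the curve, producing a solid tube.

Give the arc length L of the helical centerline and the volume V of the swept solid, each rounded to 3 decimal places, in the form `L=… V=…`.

2πR = 2π·9 = 56.548668
per-turn = √(56.548668² + 14²) = √(3197.7518 + 196) = √3393.7518 = 58.255917
L = 4.5 × 58.255917 = 262.151625
V = π·2.75² × L = 23.758294 × 262.151625 = 6228.275495

L=262.152 V=6228.275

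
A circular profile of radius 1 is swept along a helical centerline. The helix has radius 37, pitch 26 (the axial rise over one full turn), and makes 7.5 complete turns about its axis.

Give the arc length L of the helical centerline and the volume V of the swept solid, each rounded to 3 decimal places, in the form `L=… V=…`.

2πR = 2π·37 = 232.477856
per-turn = √(232.477856² + 26²) = √(54045.9537 + 676) = √54721.9537 = 233.927240
L = 7.5 × 233.927240 = 1754.454301
V = π·1² × L = 3.141593 × 1754.454301 = 5511.780744

L=1754.454 V=5511.781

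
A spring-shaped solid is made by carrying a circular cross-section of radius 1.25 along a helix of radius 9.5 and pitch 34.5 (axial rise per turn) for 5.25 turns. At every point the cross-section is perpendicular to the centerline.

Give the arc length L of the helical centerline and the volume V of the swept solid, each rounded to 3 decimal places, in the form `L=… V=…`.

L=361.952 V=1776.729

2πR = 2π·9.5 = 59.690260
per-turn = √(59.690260² + 34.5²) = √(3562.9272 + 1190.25) = √4753.1772 = 68.943290
L = 5.25 × 68.943290 = 361.952271
V = π·1.25² × L = 4.908739 × 361.952271 = 1776.729054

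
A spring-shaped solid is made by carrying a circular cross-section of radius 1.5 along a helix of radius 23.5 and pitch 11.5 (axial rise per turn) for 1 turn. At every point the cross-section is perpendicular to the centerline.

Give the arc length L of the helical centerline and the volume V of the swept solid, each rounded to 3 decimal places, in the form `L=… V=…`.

L=148.102 V=1046.871

2πR = 2π·23.5 = 147.654855
per-turn = √(147.654855² + 11.5²) = √(21801.9561 + 132.25) = √21934.2061 = 148.102013
L = 1 × 148.102013 = 148.102013
V = π·1.5² × L = 7.068583 × 148.102013 = 1046.871438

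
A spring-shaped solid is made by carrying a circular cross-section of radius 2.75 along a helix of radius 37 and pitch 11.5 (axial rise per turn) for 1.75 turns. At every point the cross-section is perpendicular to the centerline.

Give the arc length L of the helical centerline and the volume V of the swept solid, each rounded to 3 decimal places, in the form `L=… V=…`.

2πR = 2π·37 = 232.477856
per-turn = √(232.477856² + 11.5²) = √(54045.9537 + 132.25) = √54178.2037 = 232.762118
L = 1.75 × 232.762118 = 407.333707
V = π·2.75² × L = 23.758294 × 407.333707 = 9677.554147

L=407.334 V=9677.554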